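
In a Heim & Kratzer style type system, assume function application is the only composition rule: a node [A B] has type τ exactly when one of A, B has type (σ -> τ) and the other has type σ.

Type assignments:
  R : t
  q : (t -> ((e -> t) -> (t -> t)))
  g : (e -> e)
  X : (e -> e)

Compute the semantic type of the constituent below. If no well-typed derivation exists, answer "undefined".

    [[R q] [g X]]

[R q]: q is (t -> ((e -> t) -> (t -> t))), R is t; result ((e -> t) -> (t -> t)).
[g X]: (e -> e) and (e -> e) cannot combine by function application — type clash.

undefined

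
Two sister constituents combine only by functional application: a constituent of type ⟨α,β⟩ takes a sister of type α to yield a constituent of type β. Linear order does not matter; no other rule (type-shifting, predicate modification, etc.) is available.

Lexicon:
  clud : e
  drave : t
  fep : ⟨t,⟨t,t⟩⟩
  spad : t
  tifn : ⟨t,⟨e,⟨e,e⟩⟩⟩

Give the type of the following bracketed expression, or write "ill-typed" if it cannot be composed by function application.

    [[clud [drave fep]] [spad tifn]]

ill-typed

[drave fep] — fep of type ⟨t,⟨t,t⟩⟩ combines with drave of type t: type ⟨t,t⟩.
At [clud [drave fep]]: neither e nor ⟨t,t⟩ can take the other as argument; the node is ill-typed.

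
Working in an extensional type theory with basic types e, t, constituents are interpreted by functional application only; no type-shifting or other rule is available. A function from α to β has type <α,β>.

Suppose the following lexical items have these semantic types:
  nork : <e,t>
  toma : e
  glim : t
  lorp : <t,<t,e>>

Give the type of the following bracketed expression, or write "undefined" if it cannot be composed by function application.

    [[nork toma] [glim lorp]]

At [nork toma], nork : <e,t> takes toma : e, giving t.
At [glim lorp], lorp : <t,<t,e>> takes glim : t, giving <t,e>.
At [[nork toma] [glim lorp]], [glim lorp] : <t,e> takes [nork toma] : t, giving e.

e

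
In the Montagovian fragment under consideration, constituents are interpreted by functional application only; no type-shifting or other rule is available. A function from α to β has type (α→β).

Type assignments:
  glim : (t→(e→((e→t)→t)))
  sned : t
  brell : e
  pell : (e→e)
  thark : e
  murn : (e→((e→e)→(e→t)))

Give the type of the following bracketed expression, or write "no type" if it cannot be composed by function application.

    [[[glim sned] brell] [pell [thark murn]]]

At [glim sned], glim : (t→(e→((e→t)→t))) takes sned : t, giving (e→((e→t)→t)).
At [[glim sned] brell], [glim sned] : (e→((e→t)→t)) takes brell : e, giving ((e→t)→t).
At [thark murn], murn : (e→((e→e)→(e→t))) takes thark : e, giving ((e→e)→(e→t)).
At [pell [thark murn]], [thark murn] : ((e→e)→(e→t)) takes pell : (e→e), giving (e→t).
At [[[glim sned] brell] [pell [thark murn]]], [[glim sned] brell] : ((e→t)→t) takes [pell [thark murn]] : (e→t), giving t.

t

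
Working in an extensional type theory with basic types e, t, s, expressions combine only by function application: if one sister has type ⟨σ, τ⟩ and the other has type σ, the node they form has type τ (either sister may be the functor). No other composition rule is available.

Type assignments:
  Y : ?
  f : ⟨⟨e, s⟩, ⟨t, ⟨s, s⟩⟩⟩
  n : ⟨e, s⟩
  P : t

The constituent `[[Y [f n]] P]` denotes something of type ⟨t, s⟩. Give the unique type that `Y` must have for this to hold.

For [[Y [f n]] P] to have type ⟨t, s⟩ with P of type t, [Y [f n]] must be the function: [Y [f n]] : ⟨t, ⟨t, s⟩⟩.
For [Y [f n]] to have type ⟨t, ⟨t, s⟩⟩ with [f n] of type ⟨t, ⟨s, s⟩⟩, Y must be the function: Y : ⟨⟨t, ⟨s, s⟩⟩, ⟨t, ⟨t, s⟩⟩⟩.

⟨⟨t, ⟨s, s⟩⟩, ⟨t, ⟨t, s⟩⟩⟩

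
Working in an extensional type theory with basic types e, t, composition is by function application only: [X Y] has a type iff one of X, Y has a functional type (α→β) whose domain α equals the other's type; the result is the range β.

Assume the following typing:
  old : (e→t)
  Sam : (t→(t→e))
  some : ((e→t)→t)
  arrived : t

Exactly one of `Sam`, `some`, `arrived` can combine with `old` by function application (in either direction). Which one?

some

Sam : (t→(t→e)) — does not combine with old.
some — combines: some : ((e→t)→t) takes old : (e→t) as argument, giving t.
arrived : t — does not combine with old.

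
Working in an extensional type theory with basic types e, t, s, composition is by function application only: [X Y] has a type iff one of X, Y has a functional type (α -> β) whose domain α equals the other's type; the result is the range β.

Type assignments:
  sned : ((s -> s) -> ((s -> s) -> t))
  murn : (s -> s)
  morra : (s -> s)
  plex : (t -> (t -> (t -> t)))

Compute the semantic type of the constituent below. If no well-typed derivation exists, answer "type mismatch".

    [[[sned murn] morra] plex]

[sned murn]: functor sned : ((s -> s) -> ((s -> s) -> t)), argument murn : (s -> s); result ((s -> s) -> t).
[[sned murn] morra]: functor [sned murn] : ((s -> s) -> t), argument morra : (s -> s); result t.
[[[sned murn] morra] plex]: functor plex : (t -> (t -> (t -> t))), argument [[sned murn] morra] : t; result (t -> (t -> t)).

(t -> (t -> t))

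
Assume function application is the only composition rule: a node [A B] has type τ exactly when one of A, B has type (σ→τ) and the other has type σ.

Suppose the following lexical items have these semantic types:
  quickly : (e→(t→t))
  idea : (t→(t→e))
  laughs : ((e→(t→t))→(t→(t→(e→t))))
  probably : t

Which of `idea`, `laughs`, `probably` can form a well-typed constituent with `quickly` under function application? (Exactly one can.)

laughs

idea : (t→(t→e)) — no; quickly wants e, and idea wants t.
laughs — combines: laughs : ((e→(t→t))→(t→(t→(e→t)))) takes quickly : (e→(t→t)) as argument, giving (t→(t→(e→t))).
probably : t — no; quickly wants e, and probably wants nothing (atomic).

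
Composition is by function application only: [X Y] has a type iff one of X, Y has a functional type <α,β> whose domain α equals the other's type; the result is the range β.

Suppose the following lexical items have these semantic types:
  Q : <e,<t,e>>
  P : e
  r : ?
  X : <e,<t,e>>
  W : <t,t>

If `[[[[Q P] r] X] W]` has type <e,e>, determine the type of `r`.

<<t,e>,<<e,<t,e>>,<<t,t>,<e,e>>>>

At [[[[Q P] r] X] W] (required: <e,e>): W is <t,t>, which is not a function with range <e,e>; hence [[[Q P] r] X] is the functor — type <<t,t>,<e,e>>.
At [[[Q P] r] X] (required: <<t,t>,<e,e>>): X is <e,<t,e>>, which is not a function with range <<t,t>,<e,e>>; hence [[Q P] r] is the functor — type <<e,<t,e>>,<<t,t>,<e,e>>>.
At [[Q P] r] (required: <<e,<t,e>>,<<t,t>,<e,e>>>): [Q P] is <t,e>, which is not a function with range <<e,<t,e>>,<<t,t>,<e,e>>>; hence r is the functor — type <<t,e>,<<e,<t,e>>,<<t,t>,<e,e>>>>.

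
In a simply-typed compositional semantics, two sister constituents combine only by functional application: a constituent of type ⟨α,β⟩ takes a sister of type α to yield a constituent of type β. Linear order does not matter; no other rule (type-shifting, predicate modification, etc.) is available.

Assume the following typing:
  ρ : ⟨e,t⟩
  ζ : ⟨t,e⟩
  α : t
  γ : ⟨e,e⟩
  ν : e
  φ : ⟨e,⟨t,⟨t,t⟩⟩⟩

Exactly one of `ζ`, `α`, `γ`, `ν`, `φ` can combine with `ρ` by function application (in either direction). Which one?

ν

ζ : ⟨t,e⟩ — ρ needs e; ζ needs t; neither fits.
α : t — ρ needs e; α needs nothing (atomic); neither fits.
γ : ⟨e,e⟩ — ρ needs e; γ needs e; neither fits.
ν — combines: ρ : ⟨e,t⟩ takes ν : e as argument, giving t.
φ : ⟨e,⟨t,⟨t,t⟩⟩⟩ — ρ needs e; φ needs e; neither fits.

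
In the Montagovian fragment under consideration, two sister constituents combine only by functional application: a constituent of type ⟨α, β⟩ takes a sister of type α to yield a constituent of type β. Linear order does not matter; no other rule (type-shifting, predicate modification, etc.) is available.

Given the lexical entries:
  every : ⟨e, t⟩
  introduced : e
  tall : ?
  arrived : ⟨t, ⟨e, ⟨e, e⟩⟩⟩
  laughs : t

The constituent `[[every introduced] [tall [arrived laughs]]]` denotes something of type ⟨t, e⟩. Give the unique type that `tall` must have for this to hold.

[[every introduced] [tall [arrived laughs]]] is required to be ⟨t, e⟩. [every introduced] : t cannot yield ⟨t, e⟩ as functor, so [tall [arrived laughs]] : ⟨t, ⟨t, e⟩⟩.
[tall [arrived laughs]] is required to be ⟨t, ⟨t, e⟩⟩. [arrived laughs] : ⟨e, ⟨e, e⟩⟩ cannot yield ⟨t, ⟨t, e⟩⟩ as functor, so tall : ⟨⟨e, ⟨e, e⟩⟩, ⟨t, ⟨t, e⟩⟩⟩.

⟨⟨e, ⟨e, e⟩⟩, ⟨t, ⟨t, e⟩⟩⟩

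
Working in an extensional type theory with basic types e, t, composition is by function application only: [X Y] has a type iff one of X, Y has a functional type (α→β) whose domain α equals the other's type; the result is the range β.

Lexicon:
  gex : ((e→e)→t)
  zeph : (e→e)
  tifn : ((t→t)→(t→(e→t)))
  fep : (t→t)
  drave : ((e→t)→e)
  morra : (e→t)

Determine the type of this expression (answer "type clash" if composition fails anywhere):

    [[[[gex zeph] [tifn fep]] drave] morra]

t

[gex zeph] — gex of type ((e→e)→t) combines with zeph of type (e→e): type t.
[tifn fep] — tifn of type ((t→t)→(t→(e→t))) combines with fep of type (t→t): type (t→(e→t)).
[[gex zeph] [tifn fep]] — [tifn fep] of type (t→(e→t)) combines with [gex zeph] of type t: type (e→t).
[[[gex zeph] [tifn fep]] drave] — drave of type ((e→t)→e) combines with [[gex zeph] [tifn fep]] of type (e→t): type e.
[[[[gex zeph] [tifn fep]] drave] morra] — morra of type (e→t) combines with [[[gex zeph] [tifn fep]] drave] of type e: type t.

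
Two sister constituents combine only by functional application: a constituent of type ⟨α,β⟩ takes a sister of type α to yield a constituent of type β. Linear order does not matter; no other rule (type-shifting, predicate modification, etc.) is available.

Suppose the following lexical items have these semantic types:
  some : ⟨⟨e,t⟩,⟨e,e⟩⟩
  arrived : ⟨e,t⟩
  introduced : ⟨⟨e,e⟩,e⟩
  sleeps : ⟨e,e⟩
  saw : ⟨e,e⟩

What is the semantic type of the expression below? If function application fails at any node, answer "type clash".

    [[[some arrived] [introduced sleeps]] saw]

e

[some arrived]: some is ⟨⟨e,t⟩,⟨e,e⟩⟩, arrived is ⟨e,t⟩; result ⟨e,e⟩.
[introduced sleeps]: introduced is ⟨⟨e,e⟩,e⟩, sleeps is ⟨e,e⟩; result e.
[[some arrived] [introduced sleeps]]: [some arrived] is ⟨e,e⟩, [introduced sleeps] is e; result e.
[[[some arrived] [introduced sleeps]] saw]: saw is ⟨e,e⟩, [[some arrived] [introduced sleeps]] is e; result e.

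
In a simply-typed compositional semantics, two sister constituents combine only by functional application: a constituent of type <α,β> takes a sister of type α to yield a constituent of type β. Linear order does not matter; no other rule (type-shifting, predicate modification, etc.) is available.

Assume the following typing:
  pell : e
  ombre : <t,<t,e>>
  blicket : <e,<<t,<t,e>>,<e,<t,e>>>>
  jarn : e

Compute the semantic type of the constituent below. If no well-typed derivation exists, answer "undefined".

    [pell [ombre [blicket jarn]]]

<t,e>

[blicket jarn]: functor blicket : <e,<<t,<t,e>>,<e,<t,e>>>>, argument jarn : e; result <<t,<t,e>>,<e,<t,e>>>.
[ombre [blicket jarn]]: functor [blicket jarn] : <<t,<t,e>>,<e,<t,e>>>, argument ombre : <t,<t,e>>; result <e,<t,e>>.
[pell [ombre [blicket jarn]]]: functor [ombre [blicket jarn]] : <e,<t,e>>, argument pell : e; result <t,e>.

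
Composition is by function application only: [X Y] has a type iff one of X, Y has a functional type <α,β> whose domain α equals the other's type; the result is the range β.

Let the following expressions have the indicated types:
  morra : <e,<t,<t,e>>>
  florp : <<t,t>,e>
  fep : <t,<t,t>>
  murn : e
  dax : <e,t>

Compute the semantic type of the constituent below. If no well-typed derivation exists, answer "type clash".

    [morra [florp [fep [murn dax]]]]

<t,<t,e>>

[murn dax]: dax is <e,t>, murn is e; result t.
[fep [murn dax]]: fep is <t,<t,t>>, [murn dax] is t; result <t,t>.
[florp [fep [murn dax]]]: florp is <<t,t>,e>, [fep [murn dax]] is <t,t>; result e.
[morra [florp [fep [murn dax]]]]: morra is <e,<t,<t,e>>>, [florp [fep [murn dax]]] is e; result <t,<t,e>>.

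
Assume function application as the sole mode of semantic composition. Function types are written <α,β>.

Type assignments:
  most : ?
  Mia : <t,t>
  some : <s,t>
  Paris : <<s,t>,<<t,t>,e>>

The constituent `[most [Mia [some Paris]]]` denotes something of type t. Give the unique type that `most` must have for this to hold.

<e,t>

For [most [Mia [some Paris]]] to have type t with [Mia [some Paris]] of type e, most must be the function: most : <e,t>.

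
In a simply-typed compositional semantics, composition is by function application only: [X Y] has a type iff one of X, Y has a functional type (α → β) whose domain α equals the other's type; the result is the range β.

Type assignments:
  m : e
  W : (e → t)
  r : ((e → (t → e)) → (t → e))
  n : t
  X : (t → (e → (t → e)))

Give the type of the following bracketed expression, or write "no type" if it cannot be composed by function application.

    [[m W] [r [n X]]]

At [m W], W : (e → t) takes m : e, giving t.
At [n X], X : (t → (e → (t → e))) takes n : t, giving (e → (t → e)).
At [r [n X]], r : ((e → (t → e)) → (t → e)) takes [n X] : (e → (t → e)), giving (t → e).
At [[m W] [r [n X]]], [r [n X]] : (t → e) takes [m W] : t, giving e.

e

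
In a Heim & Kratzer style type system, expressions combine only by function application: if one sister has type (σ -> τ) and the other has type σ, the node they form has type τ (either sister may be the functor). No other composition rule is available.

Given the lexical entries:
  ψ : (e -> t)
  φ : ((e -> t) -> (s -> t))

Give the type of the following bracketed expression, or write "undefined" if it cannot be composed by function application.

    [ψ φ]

[ψ φ]: φ is ((e -> t) -> (s -> t)), ψ is (e -> t); result (s -> t).

(s -> t)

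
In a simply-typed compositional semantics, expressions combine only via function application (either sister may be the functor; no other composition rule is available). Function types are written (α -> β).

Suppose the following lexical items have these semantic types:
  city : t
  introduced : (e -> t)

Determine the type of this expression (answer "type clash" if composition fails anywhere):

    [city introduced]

type clash

[city introduced]: t with (e -> t) — neither is a function whose domain matches the other; composition fails here.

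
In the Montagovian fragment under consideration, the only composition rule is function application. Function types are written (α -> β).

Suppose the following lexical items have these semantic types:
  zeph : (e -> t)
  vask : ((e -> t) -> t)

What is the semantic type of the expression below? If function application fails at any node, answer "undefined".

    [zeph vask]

[zeph vask]: functor vask : ((e -> t) -> t), argument zeph : (e -> t); result t.

t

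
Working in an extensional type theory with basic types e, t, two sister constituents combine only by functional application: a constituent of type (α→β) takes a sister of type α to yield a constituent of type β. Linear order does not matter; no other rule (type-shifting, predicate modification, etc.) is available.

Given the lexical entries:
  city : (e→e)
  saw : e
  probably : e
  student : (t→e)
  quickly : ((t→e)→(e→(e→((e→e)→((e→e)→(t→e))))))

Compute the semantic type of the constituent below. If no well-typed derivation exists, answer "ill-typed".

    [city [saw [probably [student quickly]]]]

At [student quickly], quickly : ((t→e)→(e→(e→((e→e)→((e→e)→(t→e)))))) takes student : (t→e), giving (e→(e→((e→e)→((e→e)→(t→e))))).
At [probably [student quickly]], [student quickly] : (e→(e→((e→e)→((e→e)→(t→e))))) takes probably : e, giving (e→((e→e)→((e→e)→(t→e)))).
At [saw [probably [student quickly]]], [probably [student quickly]] : (e→((e→e)→((e→e)→(t→e)))) takes saw : e, giving ((e→e)→((e→e)→(t→e))).
At [city [saw [probably [student quickly]]]], [saw [probably [student quickly]]] : ((e→e)→((e→e)→(t→e))) takes city : (e→e), giving ((e→e)→(t→e)).

((e→e)→(t→e))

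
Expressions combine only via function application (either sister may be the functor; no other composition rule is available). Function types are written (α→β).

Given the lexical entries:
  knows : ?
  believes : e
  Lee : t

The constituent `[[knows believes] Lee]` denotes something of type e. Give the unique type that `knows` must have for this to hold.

At [[knows believes] Lee] (required: e): Lee is t, which is not a function with range e; hence [knows believes] is the functor — type (t→e).
At [knows believes] (required: (t→e)): believes is e, which is not a function with range (t→e); hence knows is the functor — type (e→(t→e)).

(e→(t→e))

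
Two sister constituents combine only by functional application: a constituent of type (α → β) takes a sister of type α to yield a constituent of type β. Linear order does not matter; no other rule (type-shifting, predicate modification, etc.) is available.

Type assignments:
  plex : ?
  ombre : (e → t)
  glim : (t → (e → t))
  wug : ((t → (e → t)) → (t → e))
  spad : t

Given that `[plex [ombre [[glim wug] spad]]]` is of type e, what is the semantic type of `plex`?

(t → e)

[plex [ombre [[glim wug] spad]]] must have type e. The sister [ombre [[glim wug] spad]] has type t; that is not a function onto e, so plex must be the functor, of type (t → e).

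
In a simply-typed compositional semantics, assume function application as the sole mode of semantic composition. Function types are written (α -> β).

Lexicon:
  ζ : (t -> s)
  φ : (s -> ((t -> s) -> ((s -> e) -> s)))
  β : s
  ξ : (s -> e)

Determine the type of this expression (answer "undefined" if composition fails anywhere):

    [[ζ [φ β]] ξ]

s

[φ β]: (s -> ((t -> s) -> ((s -> e) -> s))) applied to s yields ((t -> s) -> ((s -> e) -> s)).
[ζ [φ β]]: ((t -> s) -> ((s -> e) -> s)) applied to (t -> s) yields ((s -> e) -> s).
[[ζ [φ β]] ξ]: ((s -> e) -> s) applied to (s -> e) yields s.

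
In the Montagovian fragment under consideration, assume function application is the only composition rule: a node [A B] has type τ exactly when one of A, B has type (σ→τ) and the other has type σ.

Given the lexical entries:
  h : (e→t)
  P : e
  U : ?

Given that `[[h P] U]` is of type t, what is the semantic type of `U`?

[[h P] U] must have type t. The sister [h P] has type t; that is not a function onto t, so U must be the functor, of type (t→t).

(t→t)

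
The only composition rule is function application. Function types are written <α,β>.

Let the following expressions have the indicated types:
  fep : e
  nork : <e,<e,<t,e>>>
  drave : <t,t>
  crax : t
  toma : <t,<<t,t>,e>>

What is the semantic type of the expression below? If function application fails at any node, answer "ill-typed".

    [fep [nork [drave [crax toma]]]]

<t,e>

At [crax toma], toma : <t,<<t,t>,e>> takes crax : t, giving <<t,t>,e>.
At [drave [crax toma]], [crax toma] : <<t,t>,e> takes drave : <t,t>, giving e.
At [nork [drave [crax toma]]], nork : <e,<e,<t,e>>> takes [drave [crax toma]] : e, giving <e,<t,e>>.
At [fep [nork [drave [crax toma]]]], [nork [drave [crax toma]]] : <e,<t,e>> takes fep : e, giving <t,e>.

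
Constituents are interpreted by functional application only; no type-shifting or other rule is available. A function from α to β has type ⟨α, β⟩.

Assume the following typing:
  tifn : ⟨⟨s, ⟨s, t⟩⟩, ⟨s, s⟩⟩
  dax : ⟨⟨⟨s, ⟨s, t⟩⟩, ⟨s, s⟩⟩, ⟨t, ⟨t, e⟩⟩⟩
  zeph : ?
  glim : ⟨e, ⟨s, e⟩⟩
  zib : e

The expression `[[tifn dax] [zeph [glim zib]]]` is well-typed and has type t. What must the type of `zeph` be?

For [[tifn dax] [zeph [glim zib]]] to have type t with [tifn dax] of type ⟨t, ⟨t, e⟩⟩, [zeph [glim zib]] must be the function: [zeph [glim zib]] : ⟨⟨t, ⟨t, e⟩⟩, t⟩.
For [zeph [glim zib]] to have type ⟨⟨t, ⟨t, e⟩⟩, t⟩ with [glim zib] of type ⟨s, e⟩, zeph must be the function: zeph : ⟨⟨s, e⟩, ⟨⟨t, ⟨t, e⟩⟩, t⟩⟩.

⟨⟨s, e⟩, ⟨⟨t, ⟨t, e⟩⟩, t⟩⟩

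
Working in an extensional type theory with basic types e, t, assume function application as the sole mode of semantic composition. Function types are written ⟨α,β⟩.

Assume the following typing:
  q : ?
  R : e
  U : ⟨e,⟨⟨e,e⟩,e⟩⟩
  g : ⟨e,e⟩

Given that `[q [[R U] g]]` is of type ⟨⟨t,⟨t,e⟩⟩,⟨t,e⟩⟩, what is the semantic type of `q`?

⟨e,⟨⟨t,⟨t,e⟩⟩,⟨t,e⟩⟩⟩

[q [[R U] g]] must have type ⟨⟨t,⟨t,e⟩⟩,⟨t,e⟩⟩. The sister [[R U] g] has type e; that is not a function onto ⟨⟨t,⟨t,e⟩⟩,⟨t,e⟩⟩, so q must be the functor, of type ⟨e,⟨⟨t,⟨t,e⟩⟩,⟨t,e⟩⟩⟩.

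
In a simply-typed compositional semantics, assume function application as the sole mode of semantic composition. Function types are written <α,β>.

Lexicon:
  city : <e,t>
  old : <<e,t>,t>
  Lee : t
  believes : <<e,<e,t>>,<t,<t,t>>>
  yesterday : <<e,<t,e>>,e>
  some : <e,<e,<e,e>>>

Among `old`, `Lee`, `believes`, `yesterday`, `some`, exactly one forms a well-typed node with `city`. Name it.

old

old — combines: old : <<e,t>,t> takes city : <e,t> as argument, giving t.
Lee : t — neither side's domain matches the other.
believes : <<e,<e,t>>,<t,<t,t>>> — neither side's domain matches the other.
yesterday : <<e,<t,e>>,e> — neither side's domain matches the other.
some : <e,<e,<e,e>>> — neither side's domain matches the other.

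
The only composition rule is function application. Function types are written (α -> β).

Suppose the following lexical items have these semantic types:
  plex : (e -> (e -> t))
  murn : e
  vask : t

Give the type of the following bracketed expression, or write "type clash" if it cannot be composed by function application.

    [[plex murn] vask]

type clash

[plex murn] — plex of type (e -> (e -> t)) combines with murn of type e: type (e -> t).
[[plex murn] vask]: (e -> t) and t cannot combine by function application — type clash.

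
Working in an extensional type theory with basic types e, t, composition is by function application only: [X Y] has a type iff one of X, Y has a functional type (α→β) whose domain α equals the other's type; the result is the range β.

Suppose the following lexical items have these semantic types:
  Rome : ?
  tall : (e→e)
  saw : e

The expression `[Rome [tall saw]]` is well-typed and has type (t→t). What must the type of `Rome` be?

For [Rome [tall saw]] to have type (t→t) with [tall saw] of type e, Rome must be the function: Rome : (e→(t→t)).

(e→(t→t))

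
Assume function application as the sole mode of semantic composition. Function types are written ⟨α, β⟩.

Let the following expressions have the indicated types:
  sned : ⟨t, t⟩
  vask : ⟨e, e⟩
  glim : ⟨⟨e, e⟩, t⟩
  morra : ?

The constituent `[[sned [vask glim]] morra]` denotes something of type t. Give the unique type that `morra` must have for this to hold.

At [[sned [vask glim]] morra] (required: t): [sned [vask glim]] is t, which is not a function with range t; hence morra is the functor — type ⟨t, t⟩.

⟨t, t⟩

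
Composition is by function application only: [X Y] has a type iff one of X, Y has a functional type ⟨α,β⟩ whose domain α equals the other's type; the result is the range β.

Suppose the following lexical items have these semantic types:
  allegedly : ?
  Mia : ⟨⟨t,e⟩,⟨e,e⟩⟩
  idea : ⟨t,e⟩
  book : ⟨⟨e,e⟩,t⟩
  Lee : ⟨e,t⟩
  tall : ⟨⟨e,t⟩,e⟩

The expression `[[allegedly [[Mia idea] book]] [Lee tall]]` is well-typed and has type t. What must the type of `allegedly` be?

For [[allegedly [[Mia idea] book]] [Lee tall]] to have type t with [Lee tall] of type e, [allegedly [[Mia idea] book]] must be the function: [allegedly [[Mia idea] book]] : ⟨e,t⟩.
For [allegedly [[Mia idea] book]] to have type ⟨e,t⟩ with [[Mia idea] book] of type t, allegedly must be the function: allegedly : ⟨t,⟨e,t⟩⟩.

⟨t,⟨e,t⟩⟩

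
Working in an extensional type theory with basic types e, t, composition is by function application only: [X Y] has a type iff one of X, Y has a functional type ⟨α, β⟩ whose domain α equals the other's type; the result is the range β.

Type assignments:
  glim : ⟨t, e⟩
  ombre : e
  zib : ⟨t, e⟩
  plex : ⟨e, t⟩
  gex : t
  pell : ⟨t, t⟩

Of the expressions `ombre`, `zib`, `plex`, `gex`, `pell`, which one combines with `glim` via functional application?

gex

ombre : e — neither side's domain matches the other.
zib : ⟨t, e⟩ — neither side's domain matches the other.
plex : ⟨e, t⟩ — neither side's domain matches the other.
gex — combines: glim : ⟨t, e⟩ takes gex : t as argument, giving e.
pell : ⟨t, t⟩ — neither side's domain matches the other.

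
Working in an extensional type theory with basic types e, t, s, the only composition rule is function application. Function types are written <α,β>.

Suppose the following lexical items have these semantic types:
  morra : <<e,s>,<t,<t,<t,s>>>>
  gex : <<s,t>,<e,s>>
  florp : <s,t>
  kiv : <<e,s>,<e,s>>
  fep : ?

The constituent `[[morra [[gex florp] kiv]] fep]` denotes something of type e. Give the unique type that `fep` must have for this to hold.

<<t,<t,<t,s>>>,e>

For [[morra [[gex florp] kiv]] fep] to have type e with [morra [[gex florp] kiv]] of type <t,<t,<t,s>>>, fep must be the function: fep : <<t,<t,<t,s>>>,e>.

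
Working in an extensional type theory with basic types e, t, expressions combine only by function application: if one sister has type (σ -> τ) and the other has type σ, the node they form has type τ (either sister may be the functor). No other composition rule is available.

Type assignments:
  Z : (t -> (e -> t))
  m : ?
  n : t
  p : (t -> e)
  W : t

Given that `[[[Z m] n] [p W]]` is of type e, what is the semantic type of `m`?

[[[Z m] n] [p W]] is required to be e. [p W] : e cannot yield e as functor, so [[Z m] n] : (e -> e).
[[Z m] n] is required to be (e -> e). n : t cannot yield (e -> e) as functor, so [Z m] : (t -> (e -> e)).
[Z m] is required to be (t -> (e -> e)). Z : (t -> (e -> t)) cannot yield (t -> (e -> e)) as functor, so m : ((t -> (e -> t)) -> (t -> (e -> e))).

((t -> (e -> t)) -> (t -> (e -> e)))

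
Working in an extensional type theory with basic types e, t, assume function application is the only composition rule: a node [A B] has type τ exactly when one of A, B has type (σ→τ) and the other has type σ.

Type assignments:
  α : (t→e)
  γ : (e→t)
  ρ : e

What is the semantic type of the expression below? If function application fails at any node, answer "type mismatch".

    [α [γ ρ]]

e

At [γ ρ], γ : (e→t) takes ρ : e, giving t.
At [α [γ ρ]], α : (t→e) takes [γ ρ] : t, giving e.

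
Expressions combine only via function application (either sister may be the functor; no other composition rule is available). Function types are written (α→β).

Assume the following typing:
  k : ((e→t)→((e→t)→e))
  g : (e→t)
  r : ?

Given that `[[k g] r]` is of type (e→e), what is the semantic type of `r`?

(((e→t)→e)→(e→e))

[[k g] r] must have type (e→e). The sister [k g] has type ((e→t)→e); that is not a function onto (e→e), so r must be the functor, of type (((e→t)→e)→(e→e)).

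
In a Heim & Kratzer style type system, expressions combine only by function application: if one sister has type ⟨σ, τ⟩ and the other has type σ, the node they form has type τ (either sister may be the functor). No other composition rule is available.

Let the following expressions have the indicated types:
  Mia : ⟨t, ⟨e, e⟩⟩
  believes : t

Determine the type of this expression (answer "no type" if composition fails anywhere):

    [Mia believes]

[Mia believes]: ⟨t, ⟨e, e⟩⟩ applied to t yields ⟨e, e⟩.

⟨e, e⟩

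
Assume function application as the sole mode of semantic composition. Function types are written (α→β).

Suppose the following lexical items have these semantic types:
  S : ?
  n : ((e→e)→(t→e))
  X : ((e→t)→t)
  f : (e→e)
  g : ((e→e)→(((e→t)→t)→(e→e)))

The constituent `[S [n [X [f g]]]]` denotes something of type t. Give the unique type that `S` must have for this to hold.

((t→e)→t)

For [S [n [X [f g]]]] to have type t with [n [X [f g]]] of type (t→e), S must be the function: S : ((t→e)→t).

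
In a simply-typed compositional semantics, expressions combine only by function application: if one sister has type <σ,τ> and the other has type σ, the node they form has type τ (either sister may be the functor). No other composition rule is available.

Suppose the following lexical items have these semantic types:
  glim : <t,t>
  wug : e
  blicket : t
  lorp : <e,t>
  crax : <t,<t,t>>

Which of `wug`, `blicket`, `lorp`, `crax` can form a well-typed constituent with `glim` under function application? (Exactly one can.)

wug : e — neither side's domain matches the other.
blicket — combines: glim : <t,t> takes blicket : t as argument, giving t.
lorp : <e,t> — neither side's domain matches the other.
crax : <t,<t,t>> — neither side's domain matches the other.

blicket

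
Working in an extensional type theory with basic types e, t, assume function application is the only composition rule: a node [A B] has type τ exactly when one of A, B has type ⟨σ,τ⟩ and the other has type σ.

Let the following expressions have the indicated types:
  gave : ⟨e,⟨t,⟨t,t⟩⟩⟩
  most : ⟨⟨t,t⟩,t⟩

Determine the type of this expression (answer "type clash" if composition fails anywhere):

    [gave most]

[gave most]: ⟨e,⟨t,⟨t,t⟩⟩⟩ and ⟨⟨t,t⟩,t⟩ cannot combine by function application — type clash.

type clash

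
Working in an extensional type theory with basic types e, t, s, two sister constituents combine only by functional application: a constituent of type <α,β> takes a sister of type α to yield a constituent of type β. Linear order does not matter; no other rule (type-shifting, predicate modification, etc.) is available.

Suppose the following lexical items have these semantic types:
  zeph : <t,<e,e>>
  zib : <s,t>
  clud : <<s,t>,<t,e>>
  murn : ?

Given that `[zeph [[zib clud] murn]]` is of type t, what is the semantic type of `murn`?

<<t,e>,<<t,<e,e>>,t>>

For [zeph [[zib clud] murn]] to have type t with zeph of type <t,<e,e>>, [[zib clud] murn] must be the function: [[zib clud] murn] : <<t,<e,e>>,t>.
For [[zib clud] murn] to have type <<t,<e,e>>,t> with [zib clud] of type <t,e>, murn must be the function: murn : <<t,e>,<<t,<e,e>>,t>>.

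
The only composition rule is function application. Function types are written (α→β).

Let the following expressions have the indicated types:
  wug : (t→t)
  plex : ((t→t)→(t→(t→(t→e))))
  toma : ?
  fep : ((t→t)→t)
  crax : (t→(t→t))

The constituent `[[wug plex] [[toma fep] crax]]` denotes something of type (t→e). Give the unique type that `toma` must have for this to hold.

(((t→t)→t)→((t→(t→t))→((t→(t→(t→e)))→(t→e))))

[[wug plex] [[toma fep] crax]] is required to be (t→e). [wug plex] : (t→(t→(t→e))) cannot yield (t→e) as functor, so [[toma fep] crax] : ((t→(t→(t→e)))→(t→e)).
[[toma fep] crax] is required to be ((t→(t→(t→e)))→(t→e)). crax : (t→(t→t)) cannot yield ((t→(t→(t→e)))→(t→e)) as functor, so [toma fep] : ((t→(t→t))→((t→(t→(t→e)))→(t→e))).
[toma fep] is required to be ((t→(t→t))→((t→(t→(t→e)))→(t→e))). fep : ((t→t)→t) cannot yield ((t→(t→t))→((t→(t→(t→e)))→(t→e))) as functor, so toma : (((t→t)→t)→((t→(t→t))→((t→(t→(t→e)))→(t→e)))).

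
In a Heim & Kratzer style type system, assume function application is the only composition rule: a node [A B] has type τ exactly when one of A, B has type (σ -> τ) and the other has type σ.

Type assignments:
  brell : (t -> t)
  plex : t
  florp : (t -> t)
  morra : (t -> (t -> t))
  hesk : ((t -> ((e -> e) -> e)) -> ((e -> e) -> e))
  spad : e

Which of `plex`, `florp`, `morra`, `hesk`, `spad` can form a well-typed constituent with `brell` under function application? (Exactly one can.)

plex

plex — combines: brell : (t -> t) takes plex : t as argument, giving t.
florp : (t -> t) — does not combine with brell.
morra : (t -> (t -> t)) — does not combine with brell.
hesk : ((t -> ((e -> e) -> e)) -> ((e -> e) -> e)) — does not combine with brell.
spad : e — does not combine with brell.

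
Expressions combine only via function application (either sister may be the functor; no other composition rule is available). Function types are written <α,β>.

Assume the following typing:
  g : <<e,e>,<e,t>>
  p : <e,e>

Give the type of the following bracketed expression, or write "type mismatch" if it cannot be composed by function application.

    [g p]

[g p]: functor g : <<e,e>,<e,t>>, argument p : <e,e>; result <e,t>.

<e,t>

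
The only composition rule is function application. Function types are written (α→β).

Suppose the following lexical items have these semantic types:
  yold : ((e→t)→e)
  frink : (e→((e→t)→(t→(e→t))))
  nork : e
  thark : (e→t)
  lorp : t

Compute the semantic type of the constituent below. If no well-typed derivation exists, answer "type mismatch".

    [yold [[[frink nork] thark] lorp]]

e

[frink nork]: frink is (e→((e→t)→(t→(e→t)))), nork is e; result ((e→t)→(t→(e→t))).
[[frink nork] thark]: [frink nork] is ((e→t)→(t→(e→t))), thark is (e→t); result (t→(e→t)).
[[[frink nork] thark] lorp]: [[frink nork] thark] is (t→(e→t)), lorp is t; result (e→t).
[yold [[[frink nork] thark] lorp]]: yold is ((e→t)→e), [[[frink nork] thark] lorp] is (e→t); result e.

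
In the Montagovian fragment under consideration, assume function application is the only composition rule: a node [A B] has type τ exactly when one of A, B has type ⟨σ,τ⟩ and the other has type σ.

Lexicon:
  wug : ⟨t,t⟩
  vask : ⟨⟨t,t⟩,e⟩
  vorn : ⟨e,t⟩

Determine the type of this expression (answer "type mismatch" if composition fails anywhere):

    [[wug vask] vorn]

t

[wug vask] — vask of type ⟨⟨t,t⟩,e⟩ combines with wug of type ⟨t,t⟩: type e.
[[wug vask] vorn] — vorn of type ⟨e,t⟩ combines with [wug vask] of type e: type t.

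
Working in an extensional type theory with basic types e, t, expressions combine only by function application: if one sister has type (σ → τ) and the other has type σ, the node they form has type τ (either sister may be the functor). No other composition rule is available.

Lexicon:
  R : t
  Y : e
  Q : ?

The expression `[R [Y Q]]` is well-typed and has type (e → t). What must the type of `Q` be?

[R [Y Q]] is required to be (e → t). R : t cannot yield (e → t) as functor, so [Y Q] : (t → (e → t)).
[Y Q] is required to be (t → (e → t)). Y : e cannot yield (t → (e → t)) as functor, so Q : (e → (t → (e → t))).

(e → (t → (e → t)))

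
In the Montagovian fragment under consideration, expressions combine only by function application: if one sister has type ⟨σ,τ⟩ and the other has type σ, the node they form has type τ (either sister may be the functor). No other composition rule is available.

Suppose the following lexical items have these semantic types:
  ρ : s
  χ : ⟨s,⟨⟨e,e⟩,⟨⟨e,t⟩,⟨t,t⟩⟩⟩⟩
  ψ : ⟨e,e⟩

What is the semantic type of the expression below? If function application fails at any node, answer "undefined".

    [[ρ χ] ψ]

[ρ χ]: ⟨s,⟨⟨e,e⟩,⟨⟨e,t⟩,⟨t,t⟩⟩⟩⟩ applied to s yields ⟨⟨e,e⟩,⟨⟨e,t⟩,⟨t,t⟩⟩⟩.
[[ρ χ] ψ]: ⟨⟨e,e⟩,⟨⟨e,t⟩,⟨t,t⟩⟩⟩ applied to ⟨e,e⟩ yields ⟨⟨e,t⟩,⟨t,t⟩⟩.

⟨⟨e,t⟩,⟨t,t⟩⟩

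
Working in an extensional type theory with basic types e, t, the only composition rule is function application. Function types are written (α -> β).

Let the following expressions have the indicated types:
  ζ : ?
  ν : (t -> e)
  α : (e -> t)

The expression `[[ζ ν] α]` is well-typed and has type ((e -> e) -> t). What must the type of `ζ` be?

[[ζ ν] α] is required to be ((e -> e) -> t). α : (e -> t) cannot yield ((e -> e) -> t) as functor, so [ζ ν] : ((e -> t) -> ((e -> e) -> t)).
[ζ ν] is required to be ((e -> t) -> ((e -> e) -> t)). ν : (t -> e) cannot yield ((e -> t) -> ((e -> e) -> t)) as functor, so ζ : ((t -> e) -> ((e -> t) -> ((e -> e) -> t))).

((t -> e) -> ((e -> t) -> ((e -> e) -> t)))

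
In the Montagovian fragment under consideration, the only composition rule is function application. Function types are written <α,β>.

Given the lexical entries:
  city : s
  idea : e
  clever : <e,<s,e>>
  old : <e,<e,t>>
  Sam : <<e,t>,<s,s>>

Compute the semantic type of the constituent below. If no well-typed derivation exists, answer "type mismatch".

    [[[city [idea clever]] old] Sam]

<s,s>

[idea clever]: clever is <e,<s,e>>, idea is e; result <s,e>.
[city [idea clever]]: [idea clever] is <s,e>, city is s; result e.
[[city [idea clever]] old]: old is <e,<e,t>>, [city [idea clever]] is e; result <e,t>.
[[[city [idea clever]] old] Sam]: Sam is <<e,t>,<s,s>>, [[city [idea clever]] old] is <e,t>; result <s,s>.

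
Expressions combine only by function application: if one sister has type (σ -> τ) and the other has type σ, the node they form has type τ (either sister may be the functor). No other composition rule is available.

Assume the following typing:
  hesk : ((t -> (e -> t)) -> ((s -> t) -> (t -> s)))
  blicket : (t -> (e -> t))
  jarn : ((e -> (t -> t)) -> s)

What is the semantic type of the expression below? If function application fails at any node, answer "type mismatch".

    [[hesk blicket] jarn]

[hesk blicket]: hesk is ((t -> (e -> t)) -> ((s -> t) -> (t -> s))), blicket is (t -> (e -> t)); result ((s -> t) -> (t -> s)).
[[hesk blicket] jarn]: ((s -> t) -> (t -> s)) with ((e -> (t -> t)) -> s) — neither is a function whose domain matches the other; composition fails here.

type mismatch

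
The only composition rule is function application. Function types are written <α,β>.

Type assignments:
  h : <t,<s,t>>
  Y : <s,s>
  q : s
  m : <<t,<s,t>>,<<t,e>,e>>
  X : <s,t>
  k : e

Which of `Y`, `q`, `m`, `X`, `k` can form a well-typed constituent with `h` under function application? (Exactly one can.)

Y : <s,s> — neither side's domain matches the other.
q : s — neither side's domain matches the other.
m — combines: m : <<t,<s,t>>,<<t,e>,e>> takes h : <t,<s,t>> as argument, giving <<t,e>,e>.
X : <s,t> — neither side's domain matches the other.
k : e — neither side's domain matches the other.

m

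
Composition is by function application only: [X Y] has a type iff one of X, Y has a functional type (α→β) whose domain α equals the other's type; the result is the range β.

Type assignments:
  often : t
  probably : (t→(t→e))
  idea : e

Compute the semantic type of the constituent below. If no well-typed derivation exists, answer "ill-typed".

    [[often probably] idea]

[often probably]: functor probably : (t→(t→e)), argument often : t; result (t→e).
At [[often probably] idea]: neither (t→e) nor e can take the other as argument; the node is ill-typed.

ill-typed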